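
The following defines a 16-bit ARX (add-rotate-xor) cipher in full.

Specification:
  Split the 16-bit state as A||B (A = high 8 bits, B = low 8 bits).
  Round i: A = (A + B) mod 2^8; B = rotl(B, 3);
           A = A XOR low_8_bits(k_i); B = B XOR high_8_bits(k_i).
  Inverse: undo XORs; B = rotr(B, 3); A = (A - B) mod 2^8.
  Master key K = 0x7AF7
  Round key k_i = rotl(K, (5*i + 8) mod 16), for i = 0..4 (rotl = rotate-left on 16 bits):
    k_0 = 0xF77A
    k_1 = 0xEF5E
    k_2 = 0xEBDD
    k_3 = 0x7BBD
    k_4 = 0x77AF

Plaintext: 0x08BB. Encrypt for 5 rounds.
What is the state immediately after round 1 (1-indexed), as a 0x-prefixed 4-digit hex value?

0xB92A

s_0 = plaintext = 0x08BB
s_1 = Round(s_0, k_0) = 0xB92A
s_2 = Round(s_1, k_1) = 0xBDBE
s_3 = Round(s_2, k_2) = 0xA61E
s_4 = Round(s_3, k_3) = 0x798B
s_5 = Round(s_4, k_4) = 0xAB2B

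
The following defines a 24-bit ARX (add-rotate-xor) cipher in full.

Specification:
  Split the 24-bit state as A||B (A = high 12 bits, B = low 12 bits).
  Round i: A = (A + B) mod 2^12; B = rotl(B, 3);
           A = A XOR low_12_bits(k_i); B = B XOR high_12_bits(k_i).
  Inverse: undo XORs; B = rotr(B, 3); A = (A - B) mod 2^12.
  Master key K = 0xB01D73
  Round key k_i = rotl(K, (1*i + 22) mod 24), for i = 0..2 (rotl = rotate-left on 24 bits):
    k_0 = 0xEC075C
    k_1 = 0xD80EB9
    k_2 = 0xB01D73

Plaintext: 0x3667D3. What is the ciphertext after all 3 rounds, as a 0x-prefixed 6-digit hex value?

s_0 = plaintext = 0x3667D3
s_1 = Round(s_0, k_0) = 0xC6505B
s_2 = Round(s_1, k_1) = 0x279F58
s_3 = Round(s_2, k_2) = 0xCA21C6

0xCA21C6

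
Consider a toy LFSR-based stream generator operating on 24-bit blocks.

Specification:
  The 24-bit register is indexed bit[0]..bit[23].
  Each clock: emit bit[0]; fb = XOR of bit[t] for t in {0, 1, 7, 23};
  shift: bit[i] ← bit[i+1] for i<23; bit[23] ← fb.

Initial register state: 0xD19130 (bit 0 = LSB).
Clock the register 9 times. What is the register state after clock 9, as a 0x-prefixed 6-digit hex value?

0x3CE8C8

reg_0 = 0xD19130
clock 1: out=0, reg = 0xE8C898
clock 2: out=0, reg = 0x74644C
clock 3: out=0, reg = 0x3A3226
clock 4: out=0, reg = 0x9D1913
clock 5: out=1, reg = 0xCE8C89
clock 6: out=1, reg = 0xE74644
clock 7: out=0, reg = 0xF3A322
clock 8: out=0, reg = 0x79D191
clock 9: out=1, reg = 0x3CE8C8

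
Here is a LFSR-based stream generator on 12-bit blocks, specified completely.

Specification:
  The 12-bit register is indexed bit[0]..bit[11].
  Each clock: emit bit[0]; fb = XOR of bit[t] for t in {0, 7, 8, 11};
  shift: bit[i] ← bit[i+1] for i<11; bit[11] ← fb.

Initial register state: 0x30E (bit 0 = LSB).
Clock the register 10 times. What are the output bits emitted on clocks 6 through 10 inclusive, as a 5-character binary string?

00011

reg_0 = 0x30E
clock 1: out=0, reg = 0x987
clock 2: out=1, reg = 0x4C3
clock 3: out=1, reg = 0x261
clock 4: out=1, reg = 0x930
clock 5: out=0, reg = 0x498
clock 6: out=0, reg = 0xA4C
clock 7: out=0, reg = 0xD26
clock 8: out=0, reg = 0x693
clock 9: out=1, reg = 0x349
clock 10: out=1, reg = 0x1A4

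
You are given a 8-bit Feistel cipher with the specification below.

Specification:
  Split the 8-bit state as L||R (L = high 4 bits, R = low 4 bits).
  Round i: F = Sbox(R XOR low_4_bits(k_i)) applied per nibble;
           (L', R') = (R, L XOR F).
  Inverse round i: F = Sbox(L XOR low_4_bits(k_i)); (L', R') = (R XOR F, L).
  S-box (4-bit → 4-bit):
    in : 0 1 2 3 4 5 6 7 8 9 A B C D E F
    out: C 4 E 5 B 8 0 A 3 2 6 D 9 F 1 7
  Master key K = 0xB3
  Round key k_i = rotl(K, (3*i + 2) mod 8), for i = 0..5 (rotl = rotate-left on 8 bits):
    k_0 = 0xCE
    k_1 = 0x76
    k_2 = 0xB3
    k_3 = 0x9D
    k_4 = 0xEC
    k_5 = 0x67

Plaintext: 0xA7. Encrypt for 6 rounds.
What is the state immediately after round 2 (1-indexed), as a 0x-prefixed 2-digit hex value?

0x86

s_0 = plaintext = 0xA7
s_1 = Round(s_0, k_0) = 0x78
s_2 = Round(s_1, k_1) = 0x86
s_3 = Round(s_2, k_2) = 0x60
s_4 = Round(s_3, k_3) = 0x09
s_5 = Round(s_4, k_4) = 0x98
s_6 = Round(s_5, k_5) = 0x8E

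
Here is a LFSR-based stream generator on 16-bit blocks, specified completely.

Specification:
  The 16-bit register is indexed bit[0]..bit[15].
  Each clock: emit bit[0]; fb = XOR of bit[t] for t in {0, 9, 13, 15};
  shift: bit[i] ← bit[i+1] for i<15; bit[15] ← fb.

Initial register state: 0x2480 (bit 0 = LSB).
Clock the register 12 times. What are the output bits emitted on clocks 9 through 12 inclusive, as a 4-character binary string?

0010

reg_0 = 0x2480
clock 1: out=0, reg = 0x9240
clock 2: out=0, reg = 0x4920
clock 3: out=0, reg = 0x2490
clock 4: out=0, reg = 0x9248
clock 5: out=0, reg = 0x4924
clock 6: out=0, reg = 0x2492
clock 7: out=0, reg = 0x9249
clock 8: out=1, reg = 0xC924
clock 9: out=0, reg = 0xE492
clock 10: out=0, reg = 0x7249
clock 11: out=1, reg = 0xB924
clock 12: out=0, reg = 0x5C92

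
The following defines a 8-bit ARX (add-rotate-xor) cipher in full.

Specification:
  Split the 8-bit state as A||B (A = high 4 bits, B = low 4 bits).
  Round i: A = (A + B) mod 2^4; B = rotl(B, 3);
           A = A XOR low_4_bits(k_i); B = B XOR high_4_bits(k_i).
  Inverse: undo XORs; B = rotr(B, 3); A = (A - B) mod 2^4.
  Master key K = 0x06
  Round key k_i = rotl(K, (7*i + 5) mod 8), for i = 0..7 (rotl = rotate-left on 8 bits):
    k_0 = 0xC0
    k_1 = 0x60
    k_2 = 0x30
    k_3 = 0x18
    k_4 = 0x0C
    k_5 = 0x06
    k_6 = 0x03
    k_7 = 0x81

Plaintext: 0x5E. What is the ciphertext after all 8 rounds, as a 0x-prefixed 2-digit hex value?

s_0 = plaintext = 0x5E
s_1 = Round(s_0, k_0) = 0x3B
s_2 = Round(s_1, k_1) = 0xEB
s_3 = Round(s_2, k_2) = 0x9E
s_4 = Round(s_3, k_3) = 0xF6
s_5 = Round(s_4, k_4) = 0x93
s_6 = Round(s_5, k_5) = 0xA9
s_7 = Round(s_6, k_6) = 0x0C
s_8 = Round(s_7, k_7) = 0xDE

0xDE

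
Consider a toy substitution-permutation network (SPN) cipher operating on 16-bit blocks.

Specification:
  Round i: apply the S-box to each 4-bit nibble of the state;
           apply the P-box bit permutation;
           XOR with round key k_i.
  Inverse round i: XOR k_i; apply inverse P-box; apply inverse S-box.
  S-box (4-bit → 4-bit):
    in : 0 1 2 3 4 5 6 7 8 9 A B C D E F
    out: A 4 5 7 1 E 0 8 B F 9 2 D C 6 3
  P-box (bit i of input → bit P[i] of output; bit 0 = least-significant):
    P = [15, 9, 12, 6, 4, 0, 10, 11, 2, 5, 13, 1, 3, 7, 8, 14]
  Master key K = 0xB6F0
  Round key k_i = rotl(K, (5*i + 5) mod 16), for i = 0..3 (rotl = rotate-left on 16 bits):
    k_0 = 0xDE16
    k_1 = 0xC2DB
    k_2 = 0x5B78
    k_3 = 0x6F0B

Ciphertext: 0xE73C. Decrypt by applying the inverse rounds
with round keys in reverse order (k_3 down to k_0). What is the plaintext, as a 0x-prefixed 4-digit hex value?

s_0 = ciphertext = 0xE73C
s_1 = InvRound(s_0, k_3) = 0x6884
s_2 = InvRound(s_1, k_2) = 0x3345
s_3 = InvRound(s_2, k_1) = 0x9C42
s_4 = InvRound(s_3, k_0) = 0x7440

0x7440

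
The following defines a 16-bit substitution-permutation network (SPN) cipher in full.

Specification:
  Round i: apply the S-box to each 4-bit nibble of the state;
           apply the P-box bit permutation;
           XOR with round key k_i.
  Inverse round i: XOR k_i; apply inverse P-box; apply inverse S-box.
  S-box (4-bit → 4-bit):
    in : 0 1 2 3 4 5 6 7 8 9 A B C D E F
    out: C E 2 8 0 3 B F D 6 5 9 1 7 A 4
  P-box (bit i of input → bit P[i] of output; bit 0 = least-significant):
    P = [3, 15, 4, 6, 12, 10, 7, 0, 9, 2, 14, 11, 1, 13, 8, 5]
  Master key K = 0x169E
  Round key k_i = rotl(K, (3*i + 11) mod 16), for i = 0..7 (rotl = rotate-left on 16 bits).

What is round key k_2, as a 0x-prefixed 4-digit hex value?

K = 0x169E
k_0 = rotl(K, (3*0+11) mod 16) = rotl(K, 11) = 0xF0B4
k_1 = rotl(K, (3*1+11) mod 16) = rotl(K, 14) = 0x85A7
k_2 = rotl(K, (3*2+11) mod 16) = rotl(K, 1) = 0x2D3C

0x2D3C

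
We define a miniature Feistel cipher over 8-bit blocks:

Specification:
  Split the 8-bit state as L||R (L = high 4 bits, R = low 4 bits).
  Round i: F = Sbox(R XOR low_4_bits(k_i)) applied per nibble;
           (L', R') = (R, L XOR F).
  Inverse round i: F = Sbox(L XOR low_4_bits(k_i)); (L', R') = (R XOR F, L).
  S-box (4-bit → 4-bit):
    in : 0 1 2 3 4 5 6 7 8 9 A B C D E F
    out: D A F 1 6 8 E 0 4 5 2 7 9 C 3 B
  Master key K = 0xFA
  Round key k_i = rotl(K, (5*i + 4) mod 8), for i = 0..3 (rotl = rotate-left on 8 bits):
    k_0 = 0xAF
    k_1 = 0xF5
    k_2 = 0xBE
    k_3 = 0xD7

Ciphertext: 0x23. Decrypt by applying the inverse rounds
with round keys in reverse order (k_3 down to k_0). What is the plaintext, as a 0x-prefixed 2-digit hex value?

s_0 = ciphertext = 0x23
s_1 = InvRound(s_0, k_3) = 0xB2
s_2 = InvRound(s_1, k_2) = 0xAB
s_3 = InvRound(s_2, k_1) = 0x0A
s_4 = InvRound(s_3, k_0) = 0x10

0x10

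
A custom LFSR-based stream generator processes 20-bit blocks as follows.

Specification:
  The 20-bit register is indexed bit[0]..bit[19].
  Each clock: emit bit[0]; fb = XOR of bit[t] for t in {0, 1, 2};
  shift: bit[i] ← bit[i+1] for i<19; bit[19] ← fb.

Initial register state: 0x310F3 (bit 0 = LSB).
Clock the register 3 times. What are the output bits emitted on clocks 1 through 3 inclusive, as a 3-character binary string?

110

reg_0 = 0x310F3
clock 1: out=1, reg = 0x18879
clock 2: out=1, reg = 0x8C43C
clock 3: out=0, reg = 0xC621E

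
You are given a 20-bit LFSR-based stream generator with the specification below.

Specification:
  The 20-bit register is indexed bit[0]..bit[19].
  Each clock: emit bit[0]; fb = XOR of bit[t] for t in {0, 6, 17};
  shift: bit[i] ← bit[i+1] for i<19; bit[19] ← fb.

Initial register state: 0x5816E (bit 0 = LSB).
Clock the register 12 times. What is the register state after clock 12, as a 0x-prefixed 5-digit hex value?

reg_0 = 0x5816E
clock 1: out=0, reg = 0xAC0B7
clock 2: out=1, reg = 0x5605B
clock 3: out=1, reg = 0x2B02D
clock 4: out=1, reg = 0x15816
clock 5: out=0, reg = 0x0AC0B
clock 6: out=1, reg = 0x85605
clock 7: out=1, reg = 0xC2B02
clock 8: out=0, reg = 0x61581
clock 9: out=1, reg = 0x30AC0
clock 10: out=0, reg = 0x18560
clock 11: out=0, reg = 0x8C2B0
clock 12: out=0, reg = 0x46158

0x46158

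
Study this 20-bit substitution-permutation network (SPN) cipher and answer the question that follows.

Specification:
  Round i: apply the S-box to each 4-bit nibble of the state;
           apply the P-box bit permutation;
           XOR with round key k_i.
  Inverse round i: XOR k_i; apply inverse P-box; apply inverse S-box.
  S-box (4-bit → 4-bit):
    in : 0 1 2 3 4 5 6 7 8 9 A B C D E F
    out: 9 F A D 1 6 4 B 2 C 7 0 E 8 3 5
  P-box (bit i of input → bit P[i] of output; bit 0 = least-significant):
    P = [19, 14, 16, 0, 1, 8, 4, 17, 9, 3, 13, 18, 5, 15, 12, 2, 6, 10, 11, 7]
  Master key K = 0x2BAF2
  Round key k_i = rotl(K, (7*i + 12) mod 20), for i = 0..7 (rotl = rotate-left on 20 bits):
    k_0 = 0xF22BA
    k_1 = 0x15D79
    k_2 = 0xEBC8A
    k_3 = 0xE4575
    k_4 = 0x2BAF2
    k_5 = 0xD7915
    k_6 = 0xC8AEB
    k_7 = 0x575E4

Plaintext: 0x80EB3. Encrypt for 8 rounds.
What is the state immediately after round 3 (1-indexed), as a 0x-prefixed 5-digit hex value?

s_0 = plaintext = 0x80EB3
s_1 = Round(s_0, k_0) = 0x62497
s_2 = Round(s_1, k_1) = 0xB976C
s_3 = Round(s_2, k_2) = 0xBEE97
s_4 = Round(s_3, k_3) = 0x4874C
s_5 = Round(s_4, k_4) = 0x778B9
s_6 = Round(s_5, k_5) = 0xCFDF8
s_7 = Round(s_6, k_6) = 0x8D659
s_8 = Round(s_7, k_7) = 0x450F1

0xBEE97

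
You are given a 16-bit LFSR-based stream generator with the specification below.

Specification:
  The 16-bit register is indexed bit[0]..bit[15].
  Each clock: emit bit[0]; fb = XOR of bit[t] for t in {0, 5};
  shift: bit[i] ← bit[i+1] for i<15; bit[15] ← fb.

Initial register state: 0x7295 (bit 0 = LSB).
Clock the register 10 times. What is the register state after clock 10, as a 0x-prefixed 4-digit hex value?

0x405C

reg_0 = 0x7295
clock 1: out=1, reg = 0xB94A
clock 2: out=0, reg = 0x5CA5
clock 3: out=1, reg = 0x2E52
clock 4: out=0, reg = 0x1729
clock 5: out=1, reg = 0x0B94
clock 6: out=0, reg = 0x05CA
clock 7: out=0, reg = 0x02E5
clock 8: out=1, reg = 0x0172
clock 9: out=0, reg = 0x80B9
clock 10: out=1, reg = 0x405C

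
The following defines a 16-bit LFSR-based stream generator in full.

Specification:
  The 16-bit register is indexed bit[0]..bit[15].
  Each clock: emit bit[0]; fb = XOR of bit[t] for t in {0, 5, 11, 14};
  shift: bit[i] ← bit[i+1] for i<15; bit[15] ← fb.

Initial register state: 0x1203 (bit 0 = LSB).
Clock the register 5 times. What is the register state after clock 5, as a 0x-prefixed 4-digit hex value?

reg_0 = 0x1203
clock 1: out=1, reg = 0x8901
clock 2: out=1, reg = 0x4480
clock 3: out=0, reg = 0xA240
clock 4: out=0, reg = 0x5120
clock 5: out=0, reg = 0x2890

0x2890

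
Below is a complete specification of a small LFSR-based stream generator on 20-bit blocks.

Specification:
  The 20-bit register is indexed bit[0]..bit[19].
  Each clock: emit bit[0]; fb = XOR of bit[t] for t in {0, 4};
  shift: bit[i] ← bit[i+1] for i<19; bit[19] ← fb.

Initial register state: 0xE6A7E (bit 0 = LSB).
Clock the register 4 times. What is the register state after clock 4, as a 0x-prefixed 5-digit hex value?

0x9E6A7

reg_0 = 0xE6A7E
clock 1: out=0, reg = 0xF353F
clock 2: out=1, reg = 0x79A9F
clock 3: out=1, reg = 0x3CD4F
clock 4: out=1, reg = 0x9E6A7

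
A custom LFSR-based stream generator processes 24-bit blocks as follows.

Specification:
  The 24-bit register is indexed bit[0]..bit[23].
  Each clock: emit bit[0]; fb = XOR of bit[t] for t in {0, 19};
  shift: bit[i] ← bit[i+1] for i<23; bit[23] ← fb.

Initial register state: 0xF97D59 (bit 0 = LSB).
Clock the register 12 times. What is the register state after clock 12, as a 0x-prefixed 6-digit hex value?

0xD86F97

reg_0 = 0xF97D59
clock 1: out=1, reg = 0x7CBEAC
clock 2: out=0, reg = 0xBE5F56
clock 3: out=0, reg = 0xDF2FAB
clock 4: out=1, reg = 0x6F97D5
clock 5: out=1, reg = 0x37CBEA
clock 6: out=0, reg = 0x1BE5F5
clock 7: out=1, reg = 0x0DF2FA
clock 8: out=0, reg = 0x86F97D
clock 9: out=1, reg = 0xC37CBE
clock 10: out=0, reg = 0x61BE5F
clock 11: out=1, reg = 0xB0DF2F
clock 12: out=1, reg = 0xD86F97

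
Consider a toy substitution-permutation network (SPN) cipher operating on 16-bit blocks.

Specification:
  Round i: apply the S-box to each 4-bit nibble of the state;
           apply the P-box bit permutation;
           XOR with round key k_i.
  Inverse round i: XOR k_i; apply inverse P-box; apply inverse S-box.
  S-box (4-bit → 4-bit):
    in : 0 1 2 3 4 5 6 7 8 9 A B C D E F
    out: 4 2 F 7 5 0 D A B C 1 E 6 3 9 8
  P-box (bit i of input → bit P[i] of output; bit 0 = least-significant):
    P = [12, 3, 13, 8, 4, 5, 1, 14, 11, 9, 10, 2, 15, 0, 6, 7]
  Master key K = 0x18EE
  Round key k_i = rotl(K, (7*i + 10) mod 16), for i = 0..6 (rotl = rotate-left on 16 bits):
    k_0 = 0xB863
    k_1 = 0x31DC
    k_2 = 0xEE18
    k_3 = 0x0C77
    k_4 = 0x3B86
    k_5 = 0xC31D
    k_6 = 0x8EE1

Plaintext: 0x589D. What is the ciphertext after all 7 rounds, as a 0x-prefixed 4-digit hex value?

0x4CC0

s_0 = plaintext = 0x589D
s_1 = Round(s_0, k_0) = 0xE26D
s_2 = Round(s_1, k_1) = 0xEF42
s_3 = Round(s_2, k_2) = 0x5F86
s_4 = Round(s_3, k_3) = 0x7D43
s_5 = Round(s_4, k_4) = 0x011D
s_6 = Round(s_5, k_5) = 0xD175
s_7 = Round(s_6, k_6) = 0x4CC0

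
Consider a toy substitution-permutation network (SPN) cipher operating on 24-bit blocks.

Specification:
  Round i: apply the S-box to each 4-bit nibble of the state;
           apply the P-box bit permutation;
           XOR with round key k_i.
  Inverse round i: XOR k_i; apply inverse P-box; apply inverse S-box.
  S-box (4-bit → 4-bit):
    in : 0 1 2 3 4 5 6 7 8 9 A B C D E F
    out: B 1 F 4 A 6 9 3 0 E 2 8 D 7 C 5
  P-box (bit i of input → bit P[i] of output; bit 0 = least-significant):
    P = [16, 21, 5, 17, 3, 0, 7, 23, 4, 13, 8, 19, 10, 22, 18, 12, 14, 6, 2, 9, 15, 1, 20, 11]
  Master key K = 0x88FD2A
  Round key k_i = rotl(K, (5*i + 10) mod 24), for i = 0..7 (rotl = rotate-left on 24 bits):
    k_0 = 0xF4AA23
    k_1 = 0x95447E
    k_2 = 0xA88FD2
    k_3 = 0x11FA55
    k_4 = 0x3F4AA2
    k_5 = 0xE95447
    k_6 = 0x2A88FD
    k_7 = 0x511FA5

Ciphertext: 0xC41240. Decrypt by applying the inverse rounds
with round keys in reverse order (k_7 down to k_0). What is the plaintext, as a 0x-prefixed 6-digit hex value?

0x6D2416

s_0 = ciphertext = 0xC41240
s_1 = InvRound(s_0, k_7) = 0xE5F39F
s_2 = InvRound(s_1, k_6) = 0x4099BC
s_3 = InvRound(s_2, k_5) = 0x071C2D
s_4 = InvRound(s_3, k_4) = 0x5C6BDA
s_5 = InvRound(s_4, k_3) = 0x739ED1
s_6 = InvRound(s_5, k_2) = 0x584E46
s_7 = InvRound(s_6, k_1) = 0xBB566F
s_8 = InvRound(s_7, k_0) = 0x6D2416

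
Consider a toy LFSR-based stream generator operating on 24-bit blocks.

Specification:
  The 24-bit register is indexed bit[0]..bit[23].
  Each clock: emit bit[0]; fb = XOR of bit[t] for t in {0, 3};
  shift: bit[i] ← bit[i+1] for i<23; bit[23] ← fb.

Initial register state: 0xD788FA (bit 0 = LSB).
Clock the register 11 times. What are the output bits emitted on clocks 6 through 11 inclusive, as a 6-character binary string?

111000

reg_0 = 0xD788FA
clock 1: out=0, reg = 0xEBC47D
clock 2: out=1, reg = 0x75E23E
clock 3: out=0, reg = 0xBAF11F
clock 4: out=1, reg = 0x5D788F
clock 5: out=1, reg = 0x2EBC47
clock 6: out=1, reg = 0x975E23
clock 7: out=1, reg = 0xCBAF11
clock 8: out=1, reg = 0xE5D788
clock 9: out=0, reg = 0xF2EBC4
clock 10: out=0, reg = 0x7975E2
clock 11: out=0, reg = 0x3CBAF1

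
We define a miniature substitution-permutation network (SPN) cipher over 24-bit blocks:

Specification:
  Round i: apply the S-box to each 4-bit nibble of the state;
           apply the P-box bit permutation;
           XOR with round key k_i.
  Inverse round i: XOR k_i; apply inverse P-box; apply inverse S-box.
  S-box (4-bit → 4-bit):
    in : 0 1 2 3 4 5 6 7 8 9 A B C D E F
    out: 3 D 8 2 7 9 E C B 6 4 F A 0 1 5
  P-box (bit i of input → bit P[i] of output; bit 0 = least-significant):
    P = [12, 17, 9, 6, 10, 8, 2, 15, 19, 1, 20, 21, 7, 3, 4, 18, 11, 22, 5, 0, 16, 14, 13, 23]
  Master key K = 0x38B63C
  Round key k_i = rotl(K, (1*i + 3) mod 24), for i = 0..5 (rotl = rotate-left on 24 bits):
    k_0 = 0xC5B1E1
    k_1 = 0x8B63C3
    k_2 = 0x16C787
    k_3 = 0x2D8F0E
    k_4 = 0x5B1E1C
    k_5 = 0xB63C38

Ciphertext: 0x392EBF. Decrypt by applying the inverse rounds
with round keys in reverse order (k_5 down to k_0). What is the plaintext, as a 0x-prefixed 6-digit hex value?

s_0 = ciphertext = 0x392EBF
s_1 = InvRound(s_0, k_5) = 0x5250A4
s_2 = InvRound(s_1, k_4) = 0x0F4EEA
s_3 = InvRound(s_2, k_3) = 0x3AE26C
s_4 = InvRound(s_3, k_2) = 0xA78802
s_5 = InvRound(s_4, k_1) = 0x9555C7
s_6 = InvRound(s_5, k_0) = 0x99D91D

0x99D91D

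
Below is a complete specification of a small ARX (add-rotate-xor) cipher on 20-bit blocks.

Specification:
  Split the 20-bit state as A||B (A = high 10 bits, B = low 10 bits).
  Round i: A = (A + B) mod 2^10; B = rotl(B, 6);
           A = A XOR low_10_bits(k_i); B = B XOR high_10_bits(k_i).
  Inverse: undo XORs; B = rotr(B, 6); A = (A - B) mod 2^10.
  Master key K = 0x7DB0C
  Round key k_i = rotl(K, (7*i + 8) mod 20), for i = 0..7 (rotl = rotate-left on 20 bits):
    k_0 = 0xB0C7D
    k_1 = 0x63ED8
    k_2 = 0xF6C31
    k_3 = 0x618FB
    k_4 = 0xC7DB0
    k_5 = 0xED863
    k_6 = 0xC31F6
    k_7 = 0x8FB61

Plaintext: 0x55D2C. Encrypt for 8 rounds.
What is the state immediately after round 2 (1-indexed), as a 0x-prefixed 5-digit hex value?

s_0 = plaintext = 0x55D2C
s_1 = Round(s_0, k_0) = 0xBF9D1
s_2 = Round(s_1, k_1) = 0x85DD2
s_3 = Round(s_2, k_2) = 0xF6346
s_4 = Round(s_3, k_3) = 0xF9432
s_5 = Round(s_4, k_4) = 0x69F9C
s_6 = Round(s_5, k_5) = 0x4808F
s_7 = Round(s_6, k_6) = 0x164C4
s_8 = Round(s_7, k_7) = 0x9F332

0x85DD2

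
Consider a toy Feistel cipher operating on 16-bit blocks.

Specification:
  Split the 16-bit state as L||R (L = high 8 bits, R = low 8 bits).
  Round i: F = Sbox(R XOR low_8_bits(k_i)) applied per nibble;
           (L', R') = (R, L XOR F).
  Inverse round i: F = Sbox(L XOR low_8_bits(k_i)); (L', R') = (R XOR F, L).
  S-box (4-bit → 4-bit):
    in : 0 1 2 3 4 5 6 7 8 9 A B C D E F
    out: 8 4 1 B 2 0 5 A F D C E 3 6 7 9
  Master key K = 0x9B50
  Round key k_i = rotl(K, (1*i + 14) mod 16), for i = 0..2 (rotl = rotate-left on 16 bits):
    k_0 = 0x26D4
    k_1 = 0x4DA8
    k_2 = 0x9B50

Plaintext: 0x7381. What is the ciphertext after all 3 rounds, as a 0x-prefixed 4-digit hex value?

0xEF9A

s_0 = plaintext = 0x7381
s_1 = Round(s_0, k_0) = 0x8173
s_2 = Round(s_1, k_1) = 0x73EF
s_3 = Round(s_2, k_2) = 0xEF9A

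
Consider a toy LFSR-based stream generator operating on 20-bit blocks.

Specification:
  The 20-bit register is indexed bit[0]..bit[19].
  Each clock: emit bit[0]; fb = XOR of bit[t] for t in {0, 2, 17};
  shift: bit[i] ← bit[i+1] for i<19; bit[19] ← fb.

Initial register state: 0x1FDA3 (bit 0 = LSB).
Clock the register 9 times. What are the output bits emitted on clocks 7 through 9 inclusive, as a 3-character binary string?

reg_0 = 0x1FDA3
clock 1: out=1, reg = 0x8FED1
clock 2: out=1, reg = 0xC7F68
clock 3: out=0, reg = 0x63FB4
clock 4: out=0, reg = 0x31FDA
clock 5: out=0, reg = 0x98FED
clock 6: out=1, reg = 0x4C7F6
clock 7: out=0, reg = 0xA63FB
clock 8: out=1, reg = 0x531FD
clock 9: out=1, reg = 0x298FE

011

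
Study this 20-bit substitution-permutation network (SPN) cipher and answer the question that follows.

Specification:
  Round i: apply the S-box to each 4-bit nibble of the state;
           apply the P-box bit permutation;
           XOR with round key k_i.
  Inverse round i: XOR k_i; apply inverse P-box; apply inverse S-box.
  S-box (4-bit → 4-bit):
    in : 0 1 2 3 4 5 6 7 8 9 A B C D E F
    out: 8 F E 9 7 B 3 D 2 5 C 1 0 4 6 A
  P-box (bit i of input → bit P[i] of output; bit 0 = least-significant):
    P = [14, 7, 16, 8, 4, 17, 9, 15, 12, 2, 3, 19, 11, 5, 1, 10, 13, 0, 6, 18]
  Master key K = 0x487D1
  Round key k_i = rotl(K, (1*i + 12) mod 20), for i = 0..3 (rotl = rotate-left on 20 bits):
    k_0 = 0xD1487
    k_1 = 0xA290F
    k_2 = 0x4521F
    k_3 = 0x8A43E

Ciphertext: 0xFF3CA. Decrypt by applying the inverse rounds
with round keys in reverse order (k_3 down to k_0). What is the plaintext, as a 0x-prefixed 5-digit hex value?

0x2F25E

s_0 = ciphertext = 0xFF3CA
s_1 = InvRound(s_0, k_3) = 0xAF641
s_2 = InvRound(s_1, k_2) = 0x7A25C
s_3 = InvRound(s_2, k_1) = 0x2907A
s_4 = InvRound(s_3, k_0) = 0x2F25E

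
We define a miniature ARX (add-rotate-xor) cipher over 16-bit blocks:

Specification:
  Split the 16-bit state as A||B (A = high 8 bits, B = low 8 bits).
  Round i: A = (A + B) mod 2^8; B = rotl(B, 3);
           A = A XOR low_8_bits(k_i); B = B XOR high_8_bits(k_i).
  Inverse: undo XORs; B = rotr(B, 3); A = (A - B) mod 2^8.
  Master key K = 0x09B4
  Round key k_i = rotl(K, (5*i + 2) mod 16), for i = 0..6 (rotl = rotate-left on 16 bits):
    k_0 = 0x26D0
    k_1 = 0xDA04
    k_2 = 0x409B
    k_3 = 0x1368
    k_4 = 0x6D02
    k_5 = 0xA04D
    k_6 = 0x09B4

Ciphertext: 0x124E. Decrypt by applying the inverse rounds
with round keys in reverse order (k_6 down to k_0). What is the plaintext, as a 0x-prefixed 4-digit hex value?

s_0 = ciphertext = 0x124E
s_1 = InvRound(s_0, k_6) = 0xBEE8
s_2 = InvRound(s_1, k_5) = 0xEA09
s_3 = InvRound(s_2, k_4) = 0x5C8C
s_4 = InvRound(s_3, k_3) = 0x41F3
s_5 = InvRound(s_4, k_2) = 0x6476
s_6 = InvRound(s_5, k_1) = 0xCB95
s_7 = InvRound(s_6, k_0) = 0xA576

0xA576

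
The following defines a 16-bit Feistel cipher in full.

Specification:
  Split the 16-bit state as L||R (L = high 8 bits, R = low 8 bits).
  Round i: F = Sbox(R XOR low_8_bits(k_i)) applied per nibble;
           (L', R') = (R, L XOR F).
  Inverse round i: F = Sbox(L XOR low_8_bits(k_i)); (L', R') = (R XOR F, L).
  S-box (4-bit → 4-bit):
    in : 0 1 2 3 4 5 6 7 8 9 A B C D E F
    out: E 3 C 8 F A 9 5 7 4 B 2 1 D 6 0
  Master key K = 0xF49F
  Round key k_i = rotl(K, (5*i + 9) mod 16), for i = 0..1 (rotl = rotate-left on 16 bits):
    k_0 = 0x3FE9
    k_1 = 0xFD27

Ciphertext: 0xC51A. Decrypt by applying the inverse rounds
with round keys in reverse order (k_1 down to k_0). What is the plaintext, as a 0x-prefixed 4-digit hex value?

s_0 = ciphertext = 0xC51A
s_1 = InvRound(s_0, k_1) = 0x76C5
s_2 = InvRound(s_1, k_0) = 0x8576

0x8576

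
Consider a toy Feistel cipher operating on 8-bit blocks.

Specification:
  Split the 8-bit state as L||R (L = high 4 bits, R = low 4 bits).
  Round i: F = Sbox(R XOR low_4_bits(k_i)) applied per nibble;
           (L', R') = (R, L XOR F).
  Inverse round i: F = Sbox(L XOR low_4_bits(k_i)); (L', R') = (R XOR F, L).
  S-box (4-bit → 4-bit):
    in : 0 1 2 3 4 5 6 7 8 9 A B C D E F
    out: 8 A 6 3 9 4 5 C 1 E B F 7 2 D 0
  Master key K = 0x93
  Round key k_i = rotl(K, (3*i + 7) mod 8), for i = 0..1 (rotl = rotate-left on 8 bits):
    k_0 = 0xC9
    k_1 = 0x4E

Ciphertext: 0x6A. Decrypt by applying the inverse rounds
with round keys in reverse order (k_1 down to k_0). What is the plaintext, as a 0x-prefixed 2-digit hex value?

s_0 = ciphertext = 0x6A
s_1 = InvRound(s_0, k_1) = 0xB6
s_2 = InvRound(s_1, k_0) = 0x0B

0x0B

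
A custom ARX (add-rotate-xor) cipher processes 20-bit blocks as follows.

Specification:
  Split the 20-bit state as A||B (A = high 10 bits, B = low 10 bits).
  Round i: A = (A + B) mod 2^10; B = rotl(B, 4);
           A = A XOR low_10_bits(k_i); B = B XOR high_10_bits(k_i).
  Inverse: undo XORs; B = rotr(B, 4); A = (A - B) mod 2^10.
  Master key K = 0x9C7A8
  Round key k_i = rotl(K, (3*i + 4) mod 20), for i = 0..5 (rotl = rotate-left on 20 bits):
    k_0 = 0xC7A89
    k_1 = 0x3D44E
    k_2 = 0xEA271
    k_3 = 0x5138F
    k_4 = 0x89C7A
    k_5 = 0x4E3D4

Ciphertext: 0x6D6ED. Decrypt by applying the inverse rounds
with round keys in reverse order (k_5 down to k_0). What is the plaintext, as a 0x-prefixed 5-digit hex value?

0x6FB90

s_0 = ciphertext = 0x6D6ED
s_1 = InvRound(s_0, k_5) = 0x3917D
s_2 = InvRound(s_1, k_4) = 0x7A6B5
s_3 = InvRound(s_2, k_3) = 0x79C7F
s_4 = InvRound(s_3, k_2) = 0x665FD
s_5 = InvRound(s_4, k_1) = 0xF1E10
s_6 = InvRound(s_5, k_0) = 0x6FB90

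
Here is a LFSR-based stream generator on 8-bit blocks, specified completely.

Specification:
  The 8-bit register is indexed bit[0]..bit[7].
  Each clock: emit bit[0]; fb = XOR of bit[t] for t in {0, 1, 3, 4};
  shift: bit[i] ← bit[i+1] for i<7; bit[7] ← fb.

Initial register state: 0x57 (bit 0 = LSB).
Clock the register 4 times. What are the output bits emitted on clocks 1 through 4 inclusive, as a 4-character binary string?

reg_0 = 0x57
clock 1: out=1, reg = 0xAB
clock 2: out=1, reg = 0xD5
clock 3: out=1, reg = 0x6A
clock 4: out=0, reg = 0x35

1110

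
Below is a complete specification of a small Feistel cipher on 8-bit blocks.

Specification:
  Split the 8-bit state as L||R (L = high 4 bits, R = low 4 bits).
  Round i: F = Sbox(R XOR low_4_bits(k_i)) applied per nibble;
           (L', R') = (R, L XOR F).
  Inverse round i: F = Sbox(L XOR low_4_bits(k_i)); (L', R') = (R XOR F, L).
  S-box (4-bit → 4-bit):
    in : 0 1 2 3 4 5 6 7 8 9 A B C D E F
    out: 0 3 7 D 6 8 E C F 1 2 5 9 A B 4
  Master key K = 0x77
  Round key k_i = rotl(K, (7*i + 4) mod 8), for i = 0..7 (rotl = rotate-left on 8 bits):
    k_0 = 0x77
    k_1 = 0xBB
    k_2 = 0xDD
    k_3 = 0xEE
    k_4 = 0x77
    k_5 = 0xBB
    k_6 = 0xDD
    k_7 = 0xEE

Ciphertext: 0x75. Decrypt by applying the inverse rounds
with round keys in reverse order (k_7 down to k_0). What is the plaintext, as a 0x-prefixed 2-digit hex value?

s_0 = ciphertext = 0x75
s_1 = InvRound(s_0, k_7) = 0x47
s_2 = InvRound(s_1, k_6) = 0x64
s_3 = InvRound(s_2, k_5) = 0xE6
s_4 = InvRound(s_3, k_4) = 0x7E
s_5 = InvRound(s_4, k_3) = 0xF7
s_6 = InvRound(s_5, k_2) = 0x0F
s_7 = InvRound(s_6, k_1) = 0xA0
s_8 = InvRound(s_7, k_0) = 0xAA

0xAA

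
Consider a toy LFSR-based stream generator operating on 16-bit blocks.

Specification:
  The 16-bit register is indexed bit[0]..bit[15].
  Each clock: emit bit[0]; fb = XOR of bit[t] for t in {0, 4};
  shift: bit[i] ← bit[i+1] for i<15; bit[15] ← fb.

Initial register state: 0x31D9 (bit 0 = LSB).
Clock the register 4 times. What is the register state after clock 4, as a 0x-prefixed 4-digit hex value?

reg_0 = 0x31D9
clock 1: out=1, reg = 0x18EC
clock 2: out=0, reg = 0x0C76
clock 3: out=0, reg = 0x863B
clock 4: out=1, reg = 0x431D

0x431D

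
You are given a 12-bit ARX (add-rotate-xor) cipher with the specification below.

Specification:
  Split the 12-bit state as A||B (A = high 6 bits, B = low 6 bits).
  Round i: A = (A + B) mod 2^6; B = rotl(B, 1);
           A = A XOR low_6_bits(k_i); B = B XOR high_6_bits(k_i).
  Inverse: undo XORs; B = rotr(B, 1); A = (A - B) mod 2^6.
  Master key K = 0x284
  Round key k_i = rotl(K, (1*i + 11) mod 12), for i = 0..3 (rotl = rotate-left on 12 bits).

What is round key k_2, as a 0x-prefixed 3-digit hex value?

0x508

K = 0x284
k_0 = rotl(K, (1*0+11) mod 12) = rotl(K, 11) = 0x142
k_1 = rotl(K, (1*1+11) mod 12) = rotl(K, 0) = 0x284
k_2 = rotl(K, (1*2+11) mod 12) = rotl(K, 1) = 0x508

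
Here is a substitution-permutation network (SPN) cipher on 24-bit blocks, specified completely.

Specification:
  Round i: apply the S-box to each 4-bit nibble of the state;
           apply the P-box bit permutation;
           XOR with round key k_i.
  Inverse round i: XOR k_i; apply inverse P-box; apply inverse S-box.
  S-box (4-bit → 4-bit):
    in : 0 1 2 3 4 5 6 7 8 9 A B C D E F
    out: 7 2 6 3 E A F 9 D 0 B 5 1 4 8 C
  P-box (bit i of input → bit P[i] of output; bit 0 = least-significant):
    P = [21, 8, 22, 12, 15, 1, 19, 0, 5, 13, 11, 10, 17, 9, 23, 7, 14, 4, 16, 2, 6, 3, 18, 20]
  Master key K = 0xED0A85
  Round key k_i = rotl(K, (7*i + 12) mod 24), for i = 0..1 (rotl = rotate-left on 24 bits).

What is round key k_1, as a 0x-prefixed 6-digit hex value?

K = 0xED0A85
k_0 = rotl(K, (7*0+12) mod 24) = rotl(K, 12) = 0xA85ED0
k_1 = rotl(K, (7*1+12) mod 24) = rotl(K, 19) = 0x2F6854

0x2F6854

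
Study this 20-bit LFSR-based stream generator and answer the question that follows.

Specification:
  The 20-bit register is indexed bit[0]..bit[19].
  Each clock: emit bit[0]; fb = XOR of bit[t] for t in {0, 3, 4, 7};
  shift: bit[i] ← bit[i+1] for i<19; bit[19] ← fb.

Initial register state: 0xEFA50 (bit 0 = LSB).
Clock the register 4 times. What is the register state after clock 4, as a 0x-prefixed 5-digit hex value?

0xBEFA5

reg_0 = 0xEFA50
clock 1: out=0, reg = 0xF7D28
clock 2: out=0, reg = 0xFBE94
clock 3: out=0, reg = 0x7DF4A
clock 4: out=0, reg = 0xBEFA5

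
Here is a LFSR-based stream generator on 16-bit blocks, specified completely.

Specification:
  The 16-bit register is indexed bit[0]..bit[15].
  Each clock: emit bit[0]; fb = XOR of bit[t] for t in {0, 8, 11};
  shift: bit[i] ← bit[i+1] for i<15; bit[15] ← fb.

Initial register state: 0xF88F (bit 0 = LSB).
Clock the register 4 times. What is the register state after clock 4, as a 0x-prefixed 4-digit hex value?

reg_0 = 0xF88F
clock 1: out=1, reg = 0x7C47
clock 2: out=1, reg = 0x3E23
clock 3: out=1, reg = 0x1F11
clock 4: out=1, reg = 0x8F88

0x8F88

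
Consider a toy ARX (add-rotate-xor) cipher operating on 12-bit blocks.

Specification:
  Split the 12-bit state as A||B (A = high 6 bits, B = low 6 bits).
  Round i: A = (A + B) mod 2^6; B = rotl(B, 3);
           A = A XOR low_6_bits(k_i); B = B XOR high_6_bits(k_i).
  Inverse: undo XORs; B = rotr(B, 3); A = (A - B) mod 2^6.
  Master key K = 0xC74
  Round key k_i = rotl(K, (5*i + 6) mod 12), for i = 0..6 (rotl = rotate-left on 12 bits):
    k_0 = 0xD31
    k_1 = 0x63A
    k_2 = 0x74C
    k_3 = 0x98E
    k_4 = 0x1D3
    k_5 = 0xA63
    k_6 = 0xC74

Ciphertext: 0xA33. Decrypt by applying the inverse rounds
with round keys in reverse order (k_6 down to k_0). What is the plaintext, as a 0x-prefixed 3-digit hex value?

s_0 = ciphertext = 0xA33
s_1 = InvRound(s_0, k_6) = 0x310
s_2 = InvRound(s_1, k_5) = 0x80F
s_3 = InvRound(s_2, k_4) = 0xC81
s_4 = InvRound(s_3, k_3) = 0x03C
s_5 = InvRound(s_4, k_2) = 0x00C
s_6 = InvRound(s_5, k_1) = 0x622
s_7 = InvRound(s_6, k_0) = 0xDF2

0xDF2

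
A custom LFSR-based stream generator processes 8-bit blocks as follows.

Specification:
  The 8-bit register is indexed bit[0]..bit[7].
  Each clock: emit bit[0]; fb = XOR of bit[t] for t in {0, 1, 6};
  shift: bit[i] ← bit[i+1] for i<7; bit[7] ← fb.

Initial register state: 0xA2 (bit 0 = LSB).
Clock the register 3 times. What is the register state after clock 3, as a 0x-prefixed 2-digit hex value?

0xB4

reg_0 = 0xA2
clock 1: out=0, reg = 0xD1
clock 2: out=1, reg = 0x68
clock 3: out=0, reg = 0xB4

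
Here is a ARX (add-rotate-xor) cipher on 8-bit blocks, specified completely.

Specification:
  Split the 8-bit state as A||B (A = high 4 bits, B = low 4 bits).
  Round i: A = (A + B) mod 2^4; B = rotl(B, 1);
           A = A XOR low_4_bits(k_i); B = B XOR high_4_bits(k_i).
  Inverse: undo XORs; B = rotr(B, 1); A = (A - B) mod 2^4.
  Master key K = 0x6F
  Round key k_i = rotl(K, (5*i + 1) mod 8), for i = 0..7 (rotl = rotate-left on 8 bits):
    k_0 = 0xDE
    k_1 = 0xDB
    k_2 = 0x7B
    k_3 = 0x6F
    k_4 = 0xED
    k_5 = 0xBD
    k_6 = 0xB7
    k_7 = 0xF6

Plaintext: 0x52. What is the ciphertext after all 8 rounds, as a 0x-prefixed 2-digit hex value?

s_0 = plaintext = 0x52
s_1 = Round(s_0, k_0) = 0x99
s_2 = Round(s_1, k_1) = 0x9E
s_3 = Round(s_2, k_2) = 0xCA
s_4 = Round(s_3, k_3) = 0x93
s_5 = Round(s_4, k_4) = 0x18
s_6 = Round(s_5, k_5) = 0x4A
s_7 = Round(s_6, k_6) = 0x9E
s_8 = Round(s_7, k_7) = 0x12

0x12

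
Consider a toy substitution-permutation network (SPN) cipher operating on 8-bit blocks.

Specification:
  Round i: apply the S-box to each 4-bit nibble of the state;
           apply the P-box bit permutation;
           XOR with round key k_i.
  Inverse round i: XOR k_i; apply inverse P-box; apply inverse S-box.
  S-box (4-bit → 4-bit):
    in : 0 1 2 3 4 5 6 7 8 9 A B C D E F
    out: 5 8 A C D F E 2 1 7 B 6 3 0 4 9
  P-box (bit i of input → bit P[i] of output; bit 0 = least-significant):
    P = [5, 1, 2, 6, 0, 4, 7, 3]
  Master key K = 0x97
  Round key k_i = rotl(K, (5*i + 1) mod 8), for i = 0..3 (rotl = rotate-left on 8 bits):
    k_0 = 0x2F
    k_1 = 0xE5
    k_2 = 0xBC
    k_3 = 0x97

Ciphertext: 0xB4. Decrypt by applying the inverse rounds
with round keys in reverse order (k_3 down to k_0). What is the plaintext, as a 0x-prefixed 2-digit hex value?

0xCF

s_0 = ciphertext = 0xB4
s_1 = InvRound(s_0, k_3) = 0x8C
s_2 = InvRound(s_1, k_2) = 0x78
s_3 = InvRound(s_2, k_1) = 0x5E
s_4 = InvRound(s_3, k_0) = 0xCF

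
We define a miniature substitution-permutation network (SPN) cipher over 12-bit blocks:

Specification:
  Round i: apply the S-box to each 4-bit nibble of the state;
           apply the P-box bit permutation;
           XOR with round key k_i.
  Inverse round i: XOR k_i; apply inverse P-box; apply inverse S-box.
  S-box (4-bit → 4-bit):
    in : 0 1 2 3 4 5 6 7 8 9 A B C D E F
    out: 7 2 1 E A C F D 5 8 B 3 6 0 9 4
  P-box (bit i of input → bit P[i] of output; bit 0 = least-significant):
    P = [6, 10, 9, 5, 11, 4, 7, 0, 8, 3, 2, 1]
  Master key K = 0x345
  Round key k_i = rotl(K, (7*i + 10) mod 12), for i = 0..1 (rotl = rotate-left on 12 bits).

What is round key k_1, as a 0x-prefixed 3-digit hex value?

0x8A6

K = 0x345
k_0 = rotl(K, (7*0+10) mod 12) = rotl(K, 10) = 0x4D1
k_1 = rotl(K, (7*1+10) mod 12) = rotl(K, 5) = 0x8A6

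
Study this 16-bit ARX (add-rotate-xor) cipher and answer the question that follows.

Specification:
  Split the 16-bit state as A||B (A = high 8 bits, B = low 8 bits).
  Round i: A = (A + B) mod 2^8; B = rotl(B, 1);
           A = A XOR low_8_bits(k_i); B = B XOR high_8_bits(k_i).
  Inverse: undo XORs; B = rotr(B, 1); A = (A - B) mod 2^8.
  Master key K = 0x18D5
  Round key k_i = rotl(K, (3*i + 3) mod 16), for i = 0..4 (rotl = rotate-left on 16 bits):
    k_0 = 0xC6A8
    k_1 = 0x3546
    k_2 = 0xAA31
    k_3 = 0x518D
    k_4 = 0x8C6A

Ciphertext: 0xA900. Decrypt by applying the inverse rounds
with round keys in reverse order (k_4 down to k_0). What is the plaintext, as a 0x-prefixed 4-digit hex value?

0x0E0A

s_0 = ciphertext = 0xA900
s_1 = InvRound(s_0, k_4) = 0x7D46
s_2 = InvRound(s_1, k_3) = 0x658B
s_3 = InvRound(s_2, k_2) = 0xC490
s_4 = InvRound(s_3, k_1) = 0xB0D2
s_5 = InvRound(s_4, k_0) = 0x0E0A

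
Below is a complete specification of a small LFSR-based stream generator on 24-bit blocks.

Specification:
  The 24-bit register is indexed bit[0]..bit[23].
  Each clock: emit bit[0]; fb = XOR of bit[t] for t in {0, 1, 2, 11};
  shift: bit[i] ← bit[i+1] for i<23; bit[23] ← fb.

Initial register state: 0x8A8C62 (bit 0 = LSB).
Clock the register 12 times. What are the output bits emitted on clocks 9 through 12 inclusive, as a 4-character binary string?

reg_0 = 0x8A8C62
clock 1: out=0, reg = 0x454631
clock 2: out=1, reg = 0xA2A318
clock 3: out=0, reg = 0x51518C
clock 4: out=0, reg = 0xA8A8C6
clock 5: out=0, reg = 0xD45463
clock 6: out=1, reg = 0x6A2A31
clock 7: out=1, reg = 0x351518
clock 8: out=0, reg = 0x1A8A8C
clock 9: out=0, reg = 0x0D4546
clock 10: out=0, reg = 0x06A2A3
clock 11: out=1, reg = 0x035151
clock 12: out=1, reg = 0x81A8A8

0011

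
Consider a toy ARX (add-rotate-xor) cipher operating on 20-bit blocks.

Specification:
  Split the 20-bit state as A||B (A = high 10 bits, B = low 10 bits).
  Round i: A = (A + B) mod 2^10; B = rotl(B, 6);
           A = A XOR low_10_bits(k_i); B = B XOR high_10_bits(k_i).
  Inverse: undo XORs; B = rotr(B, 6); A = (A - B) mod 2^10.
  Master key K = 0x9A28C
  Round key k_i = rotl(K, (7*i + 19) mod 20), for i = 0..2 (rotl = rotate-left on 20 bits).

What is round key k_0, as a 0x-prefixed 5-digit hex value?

K = 0x9A28C
k_0 = rotl(K, (7*0+19) mod 20) = rotl(K, 19) = 0x4D146

0x4D146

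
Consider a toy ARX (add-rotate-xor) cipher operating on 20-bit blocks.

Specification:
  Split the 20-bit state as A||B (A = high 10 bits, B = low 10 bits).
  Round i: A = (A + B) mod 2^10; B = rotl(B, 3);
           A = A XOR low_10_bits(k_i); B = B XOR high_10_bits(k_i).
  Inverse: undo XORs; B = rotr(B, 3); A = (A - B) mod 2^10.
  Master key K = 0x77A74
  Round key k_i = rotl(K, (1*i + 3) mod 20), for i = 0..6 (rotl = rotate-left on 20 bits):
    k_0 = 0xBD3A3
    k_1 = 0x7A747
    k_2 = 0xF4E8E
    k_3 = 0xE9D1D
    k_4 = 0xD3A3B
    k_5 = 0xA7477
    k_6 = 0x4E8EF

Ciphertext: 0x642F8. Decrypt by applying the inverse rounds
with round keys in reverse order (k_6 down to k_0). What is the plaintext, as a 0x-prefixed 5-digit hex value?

0x63ECA

s_0 = ciphertext = 0x642F8
s_1 = InvRound(s_0, k_6) = 0x01D78
s_2 = InvRound(s_1, k_5) = 0x5D2FC
s_3 = InvRound(s_2, k_4) = 0x86536
s_4 = InvRound(s_3, k_3) = 0x8C8D2
s_5 = InvRound(s_4, k_2) = 0xF70E0
s_6 = InvRound(s_5, k_1) = 0xFE8A1
s_7 = InvRound(s_6, k_0) = 0x63ECA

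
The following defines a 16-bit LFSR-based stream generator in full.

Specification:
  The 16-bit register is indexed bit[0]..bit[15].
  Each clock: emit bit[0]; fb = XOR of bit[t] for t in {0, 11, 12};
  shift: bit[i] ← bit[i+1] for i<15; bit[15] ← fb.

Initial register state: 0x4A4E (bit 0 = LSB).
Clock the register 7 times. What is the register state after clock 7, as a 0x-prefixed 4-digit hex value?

reg_0 = 0x4A4E
clock 1: out=0, reg = 0xA527
clock 2: out=1, reg = 0xD293
clock 3: out=1, reg = 0x6949
clock 4: out=1, reg = 0x34A4
clock 5: out=0, reg = 0x9A52
clock 6: out=0, reg = 0x4D29
clock 7: out=1, reg = 0x2694

0x2694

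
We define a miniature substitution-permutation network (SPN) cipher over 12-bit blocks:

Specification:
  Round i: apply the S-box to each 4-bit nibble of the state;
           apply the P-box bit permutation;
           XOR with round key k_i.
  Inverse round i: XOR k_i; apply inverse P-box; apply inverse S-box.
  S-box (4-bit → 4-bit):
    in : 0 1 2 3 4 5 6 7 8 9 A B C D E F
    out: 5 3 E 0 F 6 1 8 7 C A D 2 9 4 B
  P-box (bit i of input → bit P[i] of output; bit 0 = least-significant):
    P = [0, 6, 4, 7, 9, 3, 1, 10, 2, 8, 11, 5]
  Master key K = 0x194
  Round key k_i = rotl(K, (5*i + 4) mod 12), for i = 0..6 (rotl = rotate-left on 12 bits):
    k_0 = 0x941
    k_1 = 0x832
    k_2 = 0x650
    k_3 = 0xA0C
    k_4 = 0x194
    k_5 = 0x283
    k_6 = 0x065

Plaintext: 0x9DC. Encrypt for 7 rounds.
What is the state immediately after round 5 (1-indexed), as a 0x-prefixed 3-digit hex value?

s_0 = plaintext = 0x9DC
s_1 = Round(s_0, k_0) = 0x721
s_2 = Round(s_1, k_1) = 0xC59
s_3 = Round(s_2, k_2) = 0x7CA
s_4 = Round(s_3, k_3) = 0xAE4
s_5 = Round(s_4, k_4) = 0x067
s_6 = Round(s_5, k_5) = 0x807
s_7 = Round(s_6, k_6) = 0xBE3

0x067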